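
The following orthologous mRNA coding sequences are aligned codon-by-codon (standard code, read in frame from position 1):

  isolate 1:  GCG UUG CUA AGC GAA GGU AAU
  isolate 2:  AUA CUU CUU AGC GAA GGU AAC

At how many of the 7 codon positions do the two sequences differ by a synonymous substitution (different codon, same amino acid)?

3

Codon 1: GCG Ala / AUA Ile — nonsynonymous.
Codon 2: UUG Leu / CUU Leu — synonymous.
Codon 3: CUA Leu / CUU Leu — synonymous.
Codon 4: AGC Ser / AGC Ser — identical.
Codon 5: GAA Glu / GAA Glu — identical.
Codon 6: GGU Gly / GGU Gly — identical.
Codon 7: AAU Asn / AAC Asn — synonymous.
Synonymous differences: 3.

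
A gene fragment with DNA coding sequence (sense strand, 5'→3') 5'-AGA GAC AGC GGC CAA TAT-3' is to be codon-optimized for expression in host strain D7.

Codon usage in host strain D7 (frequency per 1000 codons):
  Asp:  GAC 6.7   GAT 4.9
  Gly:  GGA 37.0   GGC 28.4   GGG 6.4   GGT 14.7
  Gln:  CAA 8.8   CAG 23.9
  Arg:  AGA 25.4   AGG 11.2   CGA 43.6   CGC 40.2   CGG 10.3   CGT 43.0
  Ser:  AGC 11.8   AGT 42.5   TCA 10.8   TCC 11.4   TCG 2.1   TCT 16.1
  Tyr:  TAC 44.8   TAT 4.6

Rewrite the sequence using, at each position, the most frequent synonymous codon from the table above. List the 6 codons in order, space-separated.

CGA GAC AGT GGA CAG TAC

Codon 1 (Arg): best is CGA at 43.6.
Codon 2 (Asp): best is GAC at 6.7.
Codon 3 (Ser): best is AGT at 42.5.
Codon 4 (Gly): best is GGA at 37.0.
Codon 5 (Gln): best is CAG at 23.9.
Codon 6 (Tyr): best is TAC at 44.8.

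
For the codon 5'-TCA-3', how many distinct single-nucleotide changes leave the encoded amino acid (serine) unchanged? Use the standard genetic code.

Position 1: none → 0 synonymous.
Position 2: none → 0 synonymous.
Position 3: TCT, TCC, TCG → 3 synonymous.
Total: 0 + 0 + 3 = 3.

3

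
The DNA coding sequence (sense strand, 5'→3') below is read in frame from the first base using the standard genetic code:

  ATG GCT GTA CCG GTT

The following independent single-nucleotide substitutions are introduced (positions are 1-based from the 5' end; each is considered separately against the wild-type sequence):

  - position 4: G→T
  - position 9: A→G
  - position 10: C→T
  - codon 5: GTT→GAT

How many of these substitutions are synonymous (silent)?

Codon 2: GCT (Ala) → TCT (Ser) — missense.
Codon 3: GTA (Val) → GTG (Val) — synonymous.
Codon 4: CCG (Pro) → TCG (Ser) — missense.
Codon 5: GTT (Val) → GAT (Asp) — missense.
Synonymous: 1 of 4.

1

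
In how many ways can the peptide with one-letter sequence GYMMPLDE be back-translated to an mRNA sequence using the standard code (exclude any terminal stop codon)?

Gly: 4 codons.
Tyr: 2 codons.
Met: 1 codon.
Met: 1 codon.
Pro: 4 codons.
Leu: 6 codons.
Asp: 2 codons.
Glu: 2 codons.
4 × 2 × 1 × 1 × 4 × 6 × 2 × 2 = 768.

768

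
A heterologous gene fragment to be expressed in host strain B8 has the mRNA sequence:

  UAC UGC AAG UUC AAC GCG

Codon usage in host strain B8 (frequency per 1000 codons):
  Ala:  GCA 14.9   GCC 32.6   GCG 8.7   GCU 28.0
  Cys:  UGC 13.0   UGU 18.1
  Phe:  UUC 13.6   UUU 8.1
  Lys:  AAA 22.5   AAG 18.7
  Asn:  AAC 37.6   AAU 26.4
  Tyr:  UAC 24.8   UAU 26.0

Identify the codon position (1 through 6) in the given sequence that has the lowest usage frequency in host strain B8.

6

Codon 1 UAC (Tyr): 24.8 per 1000.
Codon 2 UGC (Cys): 13.0 per 1000.
Codon 3 AAG (Lys): 18.7 per 1000.
Codon 4 UUC (Phe): 13.6 per 1000.
Codon 5 AAC (Asn): 37.6 per 1000.
Codon 6 GCG (Ala): 8.7 per 1000.
Lowest frequency is 8.7 at codon 6.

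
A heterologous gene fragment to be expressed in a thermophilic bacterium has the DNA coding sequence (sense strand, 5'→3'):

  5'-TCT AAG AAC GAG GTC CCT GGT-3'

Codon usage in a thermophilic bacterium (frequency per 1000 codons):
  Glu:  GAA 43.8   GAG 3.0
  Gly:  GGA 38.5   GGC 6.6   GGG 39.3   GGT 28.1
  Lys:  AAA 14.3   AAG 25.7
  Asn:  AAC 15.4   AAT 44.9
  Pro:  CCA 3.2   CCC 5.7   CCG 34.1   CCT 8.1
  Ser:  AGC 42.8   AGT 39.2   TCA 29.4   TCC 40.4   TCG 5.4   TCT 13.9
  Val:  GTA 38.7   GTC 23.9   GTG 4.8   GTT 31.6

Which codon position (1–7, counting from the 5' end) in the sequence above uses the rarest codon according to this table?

4

Codon 1 TCT (Ser): 13.9 per 1000.
Codon 2 AAG (Lys): 25.7 per 1000.
Codon 3 AAC (Asn): 15.4 per 1000.
Codon 4 GAG (Glu): 3.0 per 1000.
Codon 5 GTC (Val): 23.9 per 1000.
Codon 6 CCT (Pro): 8.1 per 1000.
Codon 7 GGT (Gly): 28.1 per 1000.
Lowest frequency is 3.0 at codon 4.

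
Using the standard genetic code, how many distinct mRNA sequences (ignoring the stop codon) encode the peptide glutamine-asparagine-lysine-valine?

Gln: 2 codons.
Asn: 2 codons.
Lys: 2 codons.
Val: 4 codons.
2 × 2 × 2 × 4 = 32.

32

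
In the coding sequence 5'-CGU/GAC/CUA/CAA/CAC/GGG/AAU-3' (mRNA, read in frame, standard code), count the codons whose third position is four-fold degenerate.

Codon 1 CGU (Arg): third position 4-fold.
Codon 2 GAC (Asp): third position 2-fold.
Codon 3 CUA (Leu): third position 4-fold.
Codon 4 CAA (Gln): third position 2-fold.
Codon 5 CAC (His): third position 2-fold.
Codon 6 GGG (Gly): third position 4-fold.
Codon 7 AAU (Asn): third position 2-fold.
Four-fold degenerate third positions: 3.

3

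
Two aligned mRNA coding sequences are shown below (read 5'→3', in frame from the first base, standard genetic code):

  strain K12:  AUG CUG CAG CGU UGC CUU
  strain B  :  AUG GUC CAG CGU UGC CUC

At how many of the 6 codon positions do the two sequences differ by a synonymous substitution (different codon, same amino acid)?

1

Codon 1: AUG Met / AUG Met — identical.
Codon 2: CUG Leu / GUC Val — nonsynonymous.
Codon 3: CAG Gln / CAG Gln — identical.
Codon 4: CGU Arg / CGU Arg — identical.
Codon 5: UGC Cys / UGC Cys — identical.
Codon 6: CUU Leu / CUC Leu — synonymous.
Synonymous differences: 1.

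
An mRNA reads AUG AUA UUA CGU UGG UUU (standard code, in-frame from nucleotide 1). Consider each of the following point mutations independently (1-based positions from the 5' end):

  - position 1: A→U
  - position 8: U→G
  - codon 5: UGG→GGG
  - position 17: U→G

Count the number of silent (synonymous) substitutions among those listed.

Codon 1: AUG (Met) → UUG (Leu) — missense.
Codon 3: UUA (Leu) → UGA (Stop) — nonsense.
Codon 5: UGG (Trp) → GGG (Gly) — missense.
Codon 6: UUU (Phe) → UGU (Cys) — missense.
Synonymous: 0 of 4.

0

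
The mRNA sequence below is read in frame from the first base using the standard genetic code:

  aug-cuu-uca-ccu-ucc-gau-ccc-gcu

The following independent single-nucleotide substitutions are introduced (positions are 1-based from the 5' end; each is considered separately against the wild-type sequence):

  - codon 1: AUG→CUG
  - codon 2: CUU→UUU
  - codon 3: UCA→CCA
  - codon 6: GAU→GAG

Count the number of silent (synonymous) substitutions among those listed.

Codon 1: AUG (Met) → CUG (Leu) — missense.
Codon 2: CUU (Leu) → UUU (Phe) — missense.
Codon 3: UCA (Ser) → CCA (Pro) — missense.
Codon 6: GAU (Asp) → GAG (Glu) — missense.
Synonymous: 0 of 4.

0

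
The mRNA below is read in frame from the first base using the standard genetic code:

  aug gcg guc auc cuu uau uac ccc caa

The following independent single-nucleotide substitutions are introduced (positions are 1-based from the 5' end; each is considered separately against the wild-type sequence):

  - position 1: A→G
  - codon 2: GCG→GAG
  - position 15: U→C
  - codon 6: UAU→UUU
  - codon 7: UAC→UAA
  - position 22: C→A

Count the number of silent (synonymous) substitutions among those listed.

Codon 1: AUG (Met) → GUG (Val) — missense.
Codon 2: GCG (Ala) → GAG (Glu) — missense.
Codon 5: CUU (Leu) → CUC (Leu) — synonymous.
Codon 6: UAU (Tyr) → UUU (Phe) — missense.
Codon 7: UAC (Tyr) → UAA (Stop) — nonsense.
Codon 8: CCC (Pro) → ACC (Thr) — missense.
Synonymous: 1 of 6.

1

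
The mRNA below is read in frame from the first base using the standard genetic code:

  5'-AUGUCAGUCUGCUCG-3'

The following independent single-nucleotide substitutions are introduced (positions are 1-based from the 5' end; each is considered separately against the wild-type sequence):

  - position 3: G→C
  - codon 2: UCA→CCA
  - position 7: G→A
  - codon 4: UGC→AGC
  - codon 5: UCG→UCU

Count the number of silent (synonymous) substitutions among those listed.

1

Codon 1: AUG (Met) → AUC (Ile) — missense.
Codon 2: UCA (Ser) → CCA (Pro) — missense.
Codon 3: GUC (Val) → AUC (Ile) — missense.
Codon 4: UGC (Cys) → AGC (Ser) — missense.
Codon 5: UCG (Ser) → UCU (Ser) — synonymous.
Synonymous: 1 of 5.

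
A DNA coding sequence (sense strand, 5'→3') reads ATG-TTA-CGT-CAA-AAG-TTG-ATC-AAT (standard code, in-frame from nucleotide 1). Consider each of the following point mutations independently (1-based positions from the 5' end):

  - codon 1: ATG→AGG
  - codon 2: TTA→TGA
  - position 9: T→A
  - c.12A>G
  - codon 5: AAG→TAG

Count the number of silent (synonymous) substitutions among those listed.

2

Codon 1: ATG (Met) → AGG (Arg) — missense.
Codon 2: TTA (Leu) → TGA (Stop) — nonsense.
Codon 3: CGT (Arg) → CGA (Arg) — synonymous.
Codon 4: CAA (Gln) → CAG (Gln) — synonymous.
Codon 5: AAG (Lys) → TAG (Stop) — nonsense.
Synonymous: 2 of 5.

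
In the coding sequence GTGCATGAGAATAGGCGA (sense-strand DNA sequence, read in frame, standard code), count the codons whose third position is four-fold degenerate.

Codon 1 GTG (Val): third position 4-fold.
Codon 2 CAT (His): third position 2-fold.
Codon 3 GAG (Glu): third position 2-fold.
Codon 4 AAT (Asn): third position 2-fold.
Codon 5 AGG (Arg): third position 2-fold.
Codon 6 CGA (Arg): third position 4-fold.
Four-fold degenerate third positions: 2.

2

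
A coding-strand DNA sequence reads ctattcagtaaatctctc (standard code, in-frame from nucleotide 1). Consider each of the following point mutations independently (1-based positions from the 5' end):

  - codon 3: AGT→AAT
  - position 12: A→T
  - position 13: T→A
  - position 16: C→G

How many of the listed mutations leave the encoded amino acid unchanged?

Codon 3: AGT (Ser) → AAT (Asn) — missense.
Codon 4: AAA (Lys) → AAT (Asn) — missense.
Codon 5: TCT (Ser) → ACT (Thr) — missense.
Codon 6: CTC (Leu) → GTC (Val) — missense.
Synonymous: 0 of 4.

0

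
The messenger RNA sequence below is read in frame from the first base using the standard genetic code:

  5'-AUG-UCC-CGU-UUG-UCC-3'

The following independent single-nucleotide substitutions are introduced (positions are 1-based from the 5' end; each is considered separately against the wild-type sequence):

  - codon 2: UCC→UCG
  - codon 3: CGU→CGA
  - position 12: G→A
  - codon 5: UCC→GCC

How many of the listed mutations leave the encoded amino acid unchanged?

Codon 2: UCC (Ser) → UCG (Ser) — synonymous.
Codon 3: CGU (Arg) → CGA (Arg) — synonymous.
Codon 4: UUG (Leu) → UUA (Leu) — synonymous.
Codon 5: UCC (Ser) → GCC (Ala) — missense.
Synonymous: 3 of 4.

3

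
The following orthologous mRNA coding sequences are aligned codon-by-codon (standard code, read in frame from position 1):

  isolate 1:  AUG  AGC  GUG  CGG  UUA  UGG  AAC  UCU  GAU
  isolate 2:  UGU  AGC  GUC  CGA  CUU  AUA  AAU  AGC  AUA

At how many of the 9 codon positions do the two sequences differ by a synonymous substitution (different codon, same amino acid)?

5

Codon 1: AUG Met / UGU Cys — nonsynonymous.
Codon 2: AGC Ser / AGC Ser — identical.
Codon 3: GUG Val / GUC Val — synonymous.
Codon 4: CGG Arg / CGA Arg — synonymous.
Codon 5: UUA Leu / CUU Leu — synonymous.
Codon 6: UGG Trp / AUA Ile — nonsynonymous.
Codon 7: AAC Asn / AAU Asn — synonymous.
Codon 8: UCU Ser / AGC Ser — synonymous.
Codon 9: GAU Asp / AUA Ile — nonsynonymous.
Synonymous differences: 5.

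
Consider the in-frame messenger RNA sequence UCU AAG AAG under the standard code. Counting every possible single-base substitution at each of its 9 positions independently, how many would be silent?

Codon 1 (UCU, Ser): 3 synonymous substitutions.
Codon 2 (AAG, Lys): 1 synonymous substitution.
Codon 3 (AAG, Lys): 1 synonymous substitution.
Total: 3 + 1 + 1 = 5.

5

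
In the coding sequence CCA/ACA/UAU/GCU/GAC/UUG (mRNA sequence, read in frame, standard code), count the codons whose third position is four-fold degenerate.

3

Codon 1 CCA (Pro): third position 4-fold.
Codon 2 ACA (Thr): third position 4-fold.
Codon 3 UAU (Tyr): third position 2-fold.
Codon 4 GCU (Ala): third position 4-fold.
Codon 5 GAC (Asp): third position 2-fold.
Codon 6 UUG (Leu): third position 2-fold.
Four-fold degenerate third positions: 3.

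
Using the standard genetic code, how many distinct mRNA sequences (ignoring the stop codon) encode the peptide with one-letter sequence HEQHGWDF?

His: 2 codons.
Glu: 2 codons.
Gln: 2 codons.
His: 2 codons.
Gly: 4 codons.
Trp: 1 codon.
Asp: 2 codons.
Phe: 2 codons.
2 × 2 × 2 × 2 × 4 × 1 × 2 × 2 = 256.

256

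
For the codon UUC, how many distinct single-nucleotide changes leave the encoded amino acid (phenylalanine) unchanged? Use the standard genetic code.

1

Position 1: none → 0 synonymous.
Position 2: none → 0 synonymous.
Position 3: UUU → 1 synonymous.
Total: 0 + 0 + 1 = 1.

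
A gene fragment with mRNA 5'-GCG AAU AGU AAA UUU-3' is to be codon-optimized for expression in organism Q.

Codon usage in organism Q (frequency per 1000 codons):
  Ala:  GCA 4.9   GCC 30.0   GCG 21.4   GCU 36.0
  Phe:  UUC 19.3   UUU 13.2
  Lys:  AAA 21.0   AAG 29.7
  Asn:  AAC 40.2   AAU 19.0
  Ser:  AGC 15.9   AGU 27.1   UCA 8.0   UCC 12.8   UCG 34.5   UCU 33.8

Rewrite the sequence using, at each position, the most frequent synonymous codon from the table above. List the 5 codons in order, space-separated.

GCU AAC UCG AAG UUC

Codon 1 (Ala): best is GCU at 36.0.
Codon 2 (Asn): best is AAC at 40.2.
Codon 3 (Ser): best is UCG at 34.5.
Codon 4 (Lys): best is AAG at 29.7.
Codon 5 (Phe): best is UUC at 19.3.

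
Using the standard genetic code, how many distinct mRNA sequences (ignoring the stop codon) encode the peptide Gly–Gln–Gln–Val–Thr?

Gly: 4 codons.
Gln: 2 codons.
Gln: 2 codons.
Val: 4 codons.
Thr: 4 codons.
4 × 2 × 2 × 4 × 4 = 256.

256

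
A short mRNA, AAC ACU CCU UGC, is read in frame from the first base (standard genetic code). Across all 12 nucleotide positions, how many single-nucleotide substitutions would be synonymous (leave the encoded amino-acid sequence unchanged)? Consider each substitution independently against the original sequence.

8

Codon 1 (AAC, Asn): 1 synonymous substitution.
Codon 2 (ACU, Thr): 3 synonymous substitutions.
Codon 3 (CCU, Pro): 3 synonymous substitutions.
Codon 4 (UGC, Cys): 1 synonymous substitution.
Total: 1 + 3 + 3 + 1 = 8.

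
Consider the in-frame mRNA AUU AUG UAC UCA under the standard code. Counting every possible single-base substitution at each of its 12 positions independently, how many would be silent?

Codon 1 (AUU, Ile): 2 synonymous substitutions.
Codon 2 (AUG, Met): 0 synonymous substitutions.
Codon 3 (UAC, Tyr): 1 synonymous substitution.
Codon 4 (UCA, Ser): 3 synonymous substitutions.
Total: 2 + 0 + 1 + 3 = 6.

6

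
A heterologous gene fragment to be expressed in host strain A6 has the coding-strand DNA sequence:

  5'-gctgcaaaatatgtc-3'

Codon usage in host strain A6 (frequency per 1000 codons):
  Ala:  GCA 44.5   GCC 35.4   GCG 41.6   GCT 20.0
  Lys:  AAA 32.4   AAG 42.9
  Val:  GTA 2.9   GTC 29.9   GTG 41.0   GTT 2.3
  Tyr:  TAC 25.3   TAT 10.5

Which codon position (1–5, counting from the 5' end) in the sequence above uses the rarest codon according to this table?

4

Codon 1 GCT (Ala): 20.0 per 1000.
Codon 2 GCA (Ala): 44.5 per 1000.
Codon 3 AAA (Lys): 32.4 per 1000.
Codon 4 TAT (Tyr): 10.5 per 1000.
Codon 5 GTC (Val): 29.9 per 1000.
Lowest frequency is 10.5 at codon 4.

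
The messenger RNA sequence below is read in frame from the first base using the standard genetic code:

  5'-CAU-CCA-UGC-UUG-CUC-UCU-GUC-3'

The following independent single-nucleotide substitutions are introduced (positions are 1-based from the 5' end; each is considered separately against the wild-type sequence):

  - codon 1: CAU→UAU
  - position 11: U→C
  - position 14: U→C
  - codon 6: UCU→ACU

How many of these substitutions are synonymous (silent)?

0

Codon 1: CAU (His) → UAU (Tyr) — missense.
Codon 4: UUG (Leu) → UCG (Ser) — missense.
Codon 5: CUC (Leu) → CCC (Pro) — missense.
Codon 6: UCU (Ser) → ACU (Thr) — missense.
Synonymous: 0 of 4.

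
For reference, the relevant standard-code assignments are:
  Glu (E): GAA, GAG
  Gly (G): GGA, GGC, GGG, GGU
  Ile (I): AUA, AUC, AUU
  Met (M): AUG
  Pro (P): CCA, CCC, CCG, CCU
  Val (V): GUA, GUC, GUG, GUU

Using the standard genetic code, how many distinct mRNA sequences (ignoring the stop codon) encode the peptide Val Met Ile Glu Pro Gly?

Val: 4 codons.
Met: 1 codon.
Ile: 3 codons.
Glu: 2 codons.
Pro: 4 codons.
Gly: 4 codons.
4 × 1 × 3 × 2 × 4 × 4 = 384.

384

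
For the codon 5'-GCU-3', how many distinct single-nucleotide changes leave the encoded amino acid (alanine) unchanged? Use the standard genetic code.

3

Position 1: none → 0 synonymous.
Position 2: none → 0 synonymous.
Position 3: GCC, GCA, GCG → 3 synonymous.
Total: 0 + 0 + 3 = 3.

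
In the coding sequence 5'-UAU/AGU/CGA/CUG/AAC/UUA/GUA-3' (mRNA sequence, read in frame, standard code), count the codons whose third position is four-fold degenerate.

Codon 1 UAU (Tyr): third position 2-fold.
Codon 2 AGU (Ser): third position 2-fold.
Codon 3 CGA (Arg): third position 4-fold.
Codon 4 CUG (Leu): third position 4-fold.
Codon 5 AAC (Asn): third position 2-fold.
Codon 6 UUA (Leu): third position 2-fold.
Codon 7 GUA (Val): third position 4-fold.
Four-fold degenerate third positions: 3.

3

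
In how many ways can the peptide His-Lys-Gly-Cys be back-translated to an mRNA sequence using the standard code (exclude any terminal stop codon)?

His: 2 codons.
Lys: 2 codons.
Gly: 4 codons.
Cys: 2 codons.
2 × 2 × 4 × 2 = 32.

32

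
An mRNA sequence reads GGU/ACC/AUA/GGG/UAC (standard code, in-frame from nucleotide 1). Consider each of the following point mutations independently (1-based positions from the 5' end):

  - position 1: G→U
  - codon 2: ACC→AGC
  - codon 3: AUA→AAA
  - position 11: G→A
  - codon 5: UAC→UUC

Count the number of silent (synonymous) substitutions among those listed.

Codon 1: GGU (Gly) → UGU (Cys) — missense.
Codon 2: ACC (Thr) → AGC (Ser) — missense.
Codon 3: AUA (Ile) → AAA (Lys) — missense.
Codon 4: GGG (Gly) → GAG (Glu) — missense.
Codon 5: UAC (Tyr) → UUC (Phe) — missense.
Synonymous: 0 of 5.

0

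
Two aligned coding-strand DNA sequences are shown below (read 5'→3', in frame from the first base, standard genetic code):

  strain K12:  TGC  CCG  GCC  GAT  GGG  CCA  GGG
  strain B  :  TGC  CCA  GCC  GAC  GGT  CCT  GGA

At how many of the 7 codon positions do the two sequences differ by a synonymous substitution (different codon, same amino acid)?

Codon 1: TGC Cys / TGC Cys — identical.
Codon 2: CCG Pro / CCA Pro — synonymous.
Codon 3: GCC Ala / GCC Ala — identical.
Codon 4: GAT Asp / GAC Asp — synonymous.
Codon 5: GGG Gly / GGT Gly — synonymous.
Codon 6: CCA Pro / CCT Pro — synonymous.
Codon 7: GGG Gly / GGA Gly — synonymous.
Synonymous differences: 5.

5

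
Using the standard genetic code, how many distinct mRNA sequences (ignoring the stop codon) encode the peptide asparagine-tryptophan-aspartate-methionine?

Asn: 2 codons.
Trp: 1 codon.
Asp: 2 codons.
Met: 1 codon.
2 × 1 × 2 × 1 = 4.

4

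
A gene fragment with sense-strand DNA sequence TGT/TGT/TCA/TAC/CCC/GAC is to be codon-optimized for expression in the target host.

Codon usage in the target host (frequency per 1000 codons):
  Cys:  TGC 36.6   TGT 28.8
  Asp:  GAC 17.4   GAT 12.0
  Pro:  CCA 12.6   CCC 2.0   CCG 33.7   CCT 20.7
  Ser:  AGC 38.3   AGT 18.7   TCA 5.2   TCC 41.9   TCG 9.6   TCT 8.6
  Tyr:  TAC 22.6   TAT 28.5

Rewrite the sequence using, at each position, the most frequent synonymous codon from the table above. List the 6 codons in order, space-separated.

Codon 1 (Cys): best is TGC at 36.6.
Codon 2 (Cys): best is TGC at 36.6.
Codon 3 (Ser): best is TCC at 41.9.
Codon 4 (Tyr): best is TAT at 28.5.
Codon 5 (Pro): best is CCG at 33.7.
Codon 6 (Asp): best is GAC at 17.4.

TGC TGC TCC TAT CCG GAC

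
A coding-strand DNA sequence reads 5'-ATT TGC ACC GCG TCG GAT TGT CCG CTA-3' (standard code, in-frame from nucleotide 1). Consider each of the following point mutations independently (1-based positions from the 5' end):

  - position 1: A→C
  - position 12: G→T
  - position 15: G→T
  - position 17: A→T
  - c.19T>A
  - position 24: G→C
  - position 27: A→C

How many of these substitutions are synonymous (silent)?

Codon 1: ATT (Ile) → CTT (Leu) — missense.
Codon 4: GCG (Ala) → GCT (Ala) — synonymous.
Codon 5: TCG (Ser) → TCT (Ser) — synonymous.
Codon 6: GAT (Asp) → GTT (Val) — missense.
Codon 7: TGT (Cys) → AGT (Ser) — missense.
Codon 8: CCG (Pro) → CCC (Pro) — synonymous.
Codon 9: CTA (Leu) → CTC (Leu) — synonymous.
Synonymous: 4 of 7.

4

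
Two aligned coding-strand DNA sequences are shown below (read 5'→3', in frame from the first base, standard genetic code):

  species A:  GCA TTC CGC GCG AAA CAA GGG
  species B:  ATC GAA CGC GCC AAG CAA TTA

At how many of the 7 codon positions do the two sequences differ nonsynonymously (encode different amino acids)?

3

Codon 1: GCA Ala / ATC Ile — nonsynonymous.
Codon 2: TTC Phe / GAA Glu — nonsynonymous.
Codon 3: CGC Arg / CGC Arg — identical.
Codon 4: GCG Ala / GCC Ala — synonymous.
Codon 5: AAA Lys / AAG Lys — synonymous.
Codon 6: CAA Gln / CAA Gln — identical.
Codon 7: GGG Gly / TTA Leu — nonsynonymous.
Nonsynonymous differences: 3.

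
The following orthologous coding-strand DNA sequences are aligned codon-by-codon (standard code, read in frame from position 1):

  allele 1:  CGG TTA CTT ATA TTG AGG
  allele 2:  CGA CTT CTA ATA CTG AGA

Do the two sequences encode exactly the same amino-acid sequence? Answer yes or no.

Codon 1: CGG Arg / CGA Arg — synonymous.
Codon 2: TTA Leu / CTT Leu — synonymous.
Codon 3: CTT Leu / CTA Leu — synonymous.
Codon 4: ATA Ile / ATA Ile — identical.
Codon 5: TTG Leu / CTG Leu — synonymous.
Codon 6: AGG Arg / AGA Arg — synonymous.
Nonsynonymous differences: 0 → same protein.

yes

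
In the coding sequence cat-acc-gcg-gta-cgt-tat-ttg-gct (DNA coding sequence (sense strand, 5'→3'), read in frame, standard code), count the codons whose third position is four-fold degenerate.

5

Codon 1 CAT (His): third position 2-fold.
Codon 2 ACC (Thr): third position 4-fold.
Codon 3 GCG (Ala): third position 4-fold.
Codon 4 GTA (Val): third position 4-fold.
Codon 5 CGT (Arg): third position 4-fold.
Codon 6 TAT (Tyr): third position 2-fold.
Codon 7 TTG (Leu): third position 2-fold.
Codon 8 GCT (Ala): third position 4-fold.
Four-fold degenerate third positions: 5.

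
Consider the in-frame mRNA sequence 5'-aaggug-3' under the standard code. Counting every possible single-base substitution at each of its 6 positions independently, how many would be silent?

Codon 1 (AAG, Lys): 1 synonymous substitution.
Codon 2 (GUG, Val): 3 synonymous substitutions.
Total: 1 + 3 = 4.

4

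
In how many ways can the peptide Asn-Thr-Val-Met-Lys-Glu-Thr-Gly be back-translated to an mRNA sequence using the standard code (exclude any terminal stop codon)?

2048

Asn: 2 codons.
Thr: 4 codons.
Val: 4 codons.
Met: 1 codon.
Lys: 2 codons.
Glu: 2 codons.
Thr: 4 codons.
Gly: 4 codons.
2 × 4 × 4 × 1 × 2 × 2 × 4 × 4 = 2048.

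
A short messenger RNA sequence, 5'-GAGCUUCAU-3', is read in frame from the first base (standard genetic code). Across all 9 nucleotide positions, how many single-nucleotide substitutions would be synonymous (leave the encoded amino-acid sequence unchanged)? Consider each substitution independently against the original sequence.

Codon 1 (GAG, Glu): 1 synonymous substitution.
Codon 2 (CUU, Leu): 3 synonymous substitutions.
Codon 3 (CAU, His): 1 synonymous substitution.
Total: 1 + 3 + 1 = 5.

5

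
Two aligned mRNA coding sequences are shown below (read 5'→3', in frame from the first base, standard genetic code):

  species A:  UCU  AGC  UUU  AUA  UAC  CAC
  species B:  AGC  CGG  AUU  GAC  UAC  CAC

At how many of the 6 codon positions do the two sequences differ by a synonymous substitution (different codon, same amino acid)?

1

Codon 1: UCU Ser / AGC Ser — synonymous.
Codon 2: AGC Ser / CGG Arg — nonsynonymous.
Codon 3: UUU Phe / AUU Ile — nonsynonymous.
Codon 4: AUA Ile / GAC Asp — nonsynonymous.
Codon 5: UAC Tyr / UAC Tyr — identical.
Codon 6: CAC His / CAC His — identical.
Synonymous differences: 1.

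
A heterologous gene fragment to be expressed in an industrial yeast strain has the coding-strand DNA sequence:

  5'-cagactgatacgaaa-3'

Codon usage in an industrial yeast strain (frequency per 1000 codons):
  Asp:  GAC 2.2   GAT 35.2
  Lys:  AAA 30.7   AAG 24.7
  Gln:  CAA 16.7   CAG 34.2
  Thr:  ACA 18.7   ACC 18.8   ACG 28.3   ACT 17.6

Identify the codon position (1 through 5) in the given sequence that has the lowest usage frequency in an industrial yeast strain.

2

Codon 1 CAG (Gln): 34.2 per 1000.
Codon 2 ACT (Thr): 17.6 per 1000.
Codon 3 GAT (Asp): 35.2 per 1000.
Codon 4 ACG (Thr): 28.3 per 1000.
Codon 5 AAA (Lys): 30.7 per 1000.
Lowest frequency is 17.6 at codon 2.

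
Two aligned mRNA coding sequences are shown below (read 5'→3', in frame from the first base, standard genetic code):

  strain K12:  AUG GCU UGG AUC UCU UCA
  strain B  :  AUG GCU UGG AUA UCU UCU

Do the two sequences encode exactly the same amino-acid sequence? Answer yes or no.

yes

Codon 1: AUG Met / AUG Met — identical.
Codon 2: GCU Ala / GCU Ala — identical.
Codon 3: UGG Trp / UGG Trp — identical.
Codon 4: AUC Ile / AUA Ile — synonymous.
Codon 5: UCU Ser / UCU Ser — identical.
Codon 6: UCA Ser / UCU Ser — synonymous.
Nonsynonymous differences: 0 → same protein.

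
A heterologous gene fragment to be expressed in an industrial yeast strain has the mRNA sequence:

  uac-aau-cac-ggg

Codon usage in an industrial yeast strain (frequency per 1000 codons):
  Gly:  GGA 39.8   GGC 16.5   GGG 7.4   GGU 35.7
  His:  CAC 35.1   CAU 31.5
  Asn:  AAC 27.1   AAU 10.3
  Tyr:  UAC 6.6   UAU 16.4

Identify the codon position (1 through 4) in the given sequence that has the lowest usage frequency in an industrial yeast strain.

Codon 1 UAC (Tyr): 6.6 per 1000.
Codon 2 AAU (Asn): 10.3 per 1000.
Codon 3 CAC (His): 35.1 per 1000.
Codon 4 GGG (Gly): 7.4 per 1000.
Lowest frequency is 6.6 at codon 1.

1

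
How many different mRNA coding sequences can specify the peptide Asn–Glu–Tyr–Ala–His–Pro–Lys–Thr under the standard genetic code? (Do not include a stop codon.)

2048

Asn: 2 codons.
Glu: 2 codons.
Tyr: 2 codons.
Ala: 4 codons.
His: 2 codons.
Pro: 4 codons.
Lys: 2 codons.
Thr: 4 codons.
2 × 2 × 2 × 4 × 2 × 4 × 2 × 4 = 2048.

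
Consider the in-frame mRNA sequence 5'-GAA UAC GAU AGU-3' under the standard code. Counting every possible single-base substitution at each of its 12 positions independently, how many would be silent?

4

Codon 1 (GAA, Glu): 1 synonymous substitution.
Codon 2 (UAC, Tyr): 1 synonymous substitution.
Codon 3 (GAU, Asp): 1 synonymous substitution.
Codon 4 (AGU, Ser): 1 synonymous substitution.
Total: 1 + 1 + 1 + 1 = 4.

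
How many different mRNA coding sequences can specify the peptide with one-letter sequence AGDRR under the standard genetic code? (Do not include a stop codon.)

Ala: 4 codons.
Gly: 4 codons.
Asp: 2 codons.
Arg: 6 codons.
Arg: 6 codons.
4 × 4 × 2 × 6 × 6 = 1152.

1152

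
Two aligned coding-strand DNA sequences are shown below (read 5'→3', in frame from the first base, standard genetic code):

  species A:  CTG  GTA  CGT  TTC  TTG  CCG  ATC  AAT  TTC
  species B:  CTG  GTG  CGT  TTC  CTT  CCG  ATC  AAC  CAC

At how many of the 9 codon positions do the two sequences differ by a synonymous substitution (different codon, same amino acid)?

3

Codon 1: CTG Leu / CTG Leu — identical.
Codon 2: GTA Val / GTG Val — synonymous.
Codon 3: CGT Arg / CGT Arg — identical.
Codon 4: TTC Phe / TTC Phe — identical.
Codon 5: TTG Leu / CTT Leu — synonymous.
Codon 6: CCG Pro / CCG Pro — identical.
Codon 7: ATC Ile / ATC Ile — identical.
Codon 8: AAT Asn / AAC Asn — synonymous.
Codon 9: TTC Phe / CAC His — nonsynonymous.
Synonymous differences: 3.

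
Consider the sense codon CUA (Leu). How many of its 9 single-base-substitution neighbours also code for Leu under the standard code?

Position 1: UUA → 1 synonymous.
Position 2: none → 0 synonymous.
Position 3: CUU, CUC, CUG → 3 synonymous.
Total: 1 + 0 + 3 = 4.

4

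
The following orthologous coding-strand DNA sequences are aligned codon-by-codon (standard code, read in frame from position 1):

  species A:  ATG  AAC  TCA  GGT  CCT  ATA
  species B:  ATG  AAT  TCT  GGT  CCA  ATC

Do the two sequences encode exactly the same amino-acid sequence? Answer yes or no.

yes

Codon 1: ATG Met / ATG Met — identical.
Codon 2: AAC Asn / AAT Asn — synonymous.
Codon 3: TCA Ser / TCT Ser — synonymous.
Codon 4: GGT Gly / GGT Gly — identical.
Codon 5: CCT Pro / CCA Pro — synonymous.
Codon 6: ATA Ile / ATC Ile — synonymous.
Nonsynonymous differences: 0 → same protein.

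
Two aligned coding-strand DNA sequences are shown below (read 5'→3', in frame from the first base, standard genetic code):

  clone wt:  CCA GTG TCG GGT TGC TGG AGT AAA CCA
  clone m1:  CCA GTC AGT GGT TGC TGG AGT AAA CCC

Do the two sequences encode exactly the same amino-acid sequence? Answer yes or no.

yes

Codon 1: CCA Pro / CCA Pro — identical.
Codon 2: GTG Val / GTC Val — synonymous.
Codon 3: TCG Ser / AGT Ser — synonymous.
Codon 4: GGT Gly / GGT Gly — identical.
Codon 5: TGC Cys / TGC Cys — identical.
Codon 6: TGG Trp / TGG Trp — identical.
Codon 7: AGT Ser / AGT Ser — identical.
Codon 8: AAA Lys / AAA Lys — identical.
Codon 9: CCA Pro / CCC Pro — synonymous.
Nonsynonymous differences: 0 → same protein.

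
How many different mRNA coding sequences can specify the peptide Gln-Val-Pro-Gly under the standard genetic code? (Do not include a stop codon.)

128

Gln: 2 codons.
Val: 4 codons.
Pro: 4 codons.
Gly: 4 codons.
2 × 4 × 4 × 4 = 128.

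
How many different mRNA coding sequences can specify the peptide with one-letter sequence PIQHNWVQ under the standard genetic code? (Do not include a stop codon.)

768

Pro: 4 codons.
Ile: 3 codons.
Gln: 2 codons.
His: 2 codons.
Asn: 2 codons.
Trp: 1 codon.
Val: 4 codons.
Gln: 2 codons.
4 × 3 × 2 × 2 × 2 × 1 × 4 × 2 = 768.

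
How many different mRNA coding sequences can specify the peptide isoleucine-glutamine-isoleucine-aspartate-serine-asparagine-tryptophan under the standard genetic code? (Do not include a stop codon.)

432

Ile: 3 codons.
Gln: 2 codons.
Ile: 3 codons.
Asp: 2 codons.
Ser: 6 codons.
Asn: 2 codons.
Trp: 1 codon.
3 × 2 × 3 × 2 × 6 × 2 × 1 = 432.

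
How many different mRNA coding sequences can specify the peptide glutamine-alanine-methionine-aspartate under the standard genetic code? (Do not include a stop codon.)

16

Gln: 2 codons.
Ala: 4 codons.
Met: 1 codon.
Asp: 2 codons.
2 × 4 × 1 × 2 = 16.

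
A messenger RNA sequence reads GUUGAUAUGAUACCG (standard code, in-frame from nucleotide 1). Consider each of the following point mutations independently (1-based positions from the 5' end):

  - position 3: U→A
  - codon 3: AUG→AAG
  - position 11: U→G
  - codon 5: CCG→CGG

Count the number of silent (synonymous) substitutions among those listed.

Codon 1: GUU (Val) → GUA (Val) — synonymous.
Codon 3: AUG (Met) → AAG (Lys) — missense.
Codon 4: AUA (Ile) → AGA (Arg) — missense.
Codon 5: CCG (Pro) → CGG (Arg) — missense.
Synonymous: 1 of 4.

1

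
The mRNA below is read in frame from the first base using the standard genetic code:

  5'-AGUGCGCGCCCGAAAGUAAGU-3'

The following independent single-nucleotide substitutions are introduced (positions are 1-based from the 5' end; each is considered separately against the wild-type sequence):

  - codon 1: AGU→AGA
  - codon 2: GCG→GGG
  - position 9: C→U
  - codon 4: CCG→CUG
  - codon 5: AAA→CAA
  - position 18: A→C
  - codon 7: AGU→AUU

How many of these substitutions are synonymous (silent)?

2

Codon 1: AGU (Ser) → AGA (Arg) — missense.
Codon 2: GCG (Ala) → GGG (Gly) — missense.
Codon 3: CGC (Arg) → CGU (Arg) — synonymous.
Codon 4: CCG (Pro) → CUG (Leu) — missense.
Codon 5: AAA (Lys) → CAA (Gln) — missense.
Codon 6: GUA (Val) → GUC (Val) — synonymous.
Codon 7: AGU (Ser) → AUU (Ile) — missense.
Synonymous: 2 of 7.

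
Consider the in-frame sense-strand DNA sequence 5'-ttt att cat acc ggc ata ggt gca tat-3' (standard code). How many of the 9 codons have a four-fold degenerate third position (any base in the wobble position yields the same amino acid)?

Codon 1 TTT (Phe): third position 2-fold.
Codon 2 ATT (Ile): third position 3-fold.
Codon 3 CAT (His): third position 2-fold.
Codon 4 ACC (Thr): third position 4-fold.
Codon 5 GGC (Gly): third position 4-fold.
Codon 6 ATA (Ile): third position 3-fold.
Codon 7 GGT (Gly): third position 4-fold.
Codon 8 GCA (Ala): third position 4-fold.
Codon 9 TAT (Tyr): third position 2-fold.
Four-fold degenerate third positions: 4.

4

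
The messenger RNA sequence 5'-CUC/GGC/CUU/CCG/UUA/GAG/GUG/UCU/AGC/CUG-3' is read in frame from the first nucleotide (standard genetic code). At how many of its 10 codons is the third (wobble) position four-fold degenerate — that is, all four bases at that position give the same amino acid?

7

Codon 1 CUC (Leu): third position 4-fold.
Codon 2 GGC (Gly): third position 4-fold.
Codon 3 CUU (Leu): third position 4-fold.
Codon 4 CCG (Pro): third position 4-fold.
Codon 5 UUA (Leu): third position 2-fold.
Codon 6 GAG (Glu): third position 2-fold.
Codon 7 GUG (Val): third position 4-fold.
Codon 8 UCU (Ser): third position 4-fold.
Codon 9 AGC (Ser): third position 2-fold.
Codon 10 CUG (Leu): third position 4-fold.
Four-fold degenerate third positions: 7.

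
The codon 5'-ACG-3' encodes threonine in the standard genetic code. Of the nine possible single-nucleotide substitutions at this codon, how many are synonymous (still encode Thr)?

Position 1: none → 0 synonymous.
Position 2: none → 0 synonymous.
Position 3: ACU, ACC, ACA → 3 synonymous.
Total: 0 + 0 + 3 = 3.

3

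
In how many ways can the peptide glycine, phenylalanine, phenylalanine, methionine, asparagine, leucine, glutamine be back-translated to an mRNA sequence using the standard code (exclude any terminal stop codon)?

384

Gly: 4 codons.
Phe: 2 codons.
Phe: 2 codons.
Met: 1 codon.
Asn: 2 codons.
Leu: 6 codons.
Gln: 2 codons.
4 × 2 × 2 × 1 × 2 × 6 × 2 = 384.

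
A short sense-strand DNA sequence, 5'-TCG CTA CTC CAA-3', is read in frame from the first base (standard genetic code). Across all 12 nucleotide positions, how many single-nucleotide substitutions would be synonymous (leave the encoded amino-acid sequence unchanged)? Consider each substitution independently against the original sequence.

11

Codon 1 (TCG, Ser): 3 synonymous substitutions.
Codon 2 (CTA, Leu): 4 synonymous substitutions.
Codon 3 (CTC, Leu): 3 synonymous substitutions.
Codon 4 (CAA, Gln): 1 synonymous substitution.
Total: 3 + 4 + 3 + 1 = 11.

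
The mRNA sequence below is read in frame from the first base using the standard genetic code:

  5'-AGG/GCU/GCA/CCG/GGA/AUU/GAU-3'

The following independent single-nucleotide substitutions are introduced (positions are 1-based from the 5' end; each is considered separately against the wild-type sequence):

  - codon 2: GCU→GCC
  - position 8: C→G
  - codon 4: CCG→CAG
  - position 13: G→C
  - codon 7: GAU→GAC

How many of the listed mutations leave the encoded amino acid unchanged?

Codon 2: GCU (Ala) → GCC (Ala) — synonymous.
Codon 3: GCA (Ala) → GGA (Gly) — missense.
Codon 4: CCG (Pro) → CAG (Gln) — missense.
Codon 5: GGA (Gly) → CGA (Arg) — missense.
Codon 7: GAU (Asp) → GAC (Asp) — synonymous.
Synonymous: 2 of 5.

2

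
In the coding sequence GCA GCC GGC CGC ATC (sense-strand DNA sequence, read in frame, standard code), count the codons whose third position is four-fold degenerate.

4

Codon 1 GCA (Ala): third position 4-fold.
Codon 2 GCC (Ala): third position 4-fold.
Codon 3 GGC (Gly): third position 4-fold.
Codon 4 CGC (Arg): third position 4-fold.
Codon 5 ATC (Ile): third position 3-fold.
Four-fold degenerate third positions: 4.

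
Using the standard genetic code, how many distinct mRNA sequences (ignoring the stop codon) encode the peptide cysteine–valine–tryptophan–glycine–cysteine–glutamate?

128

Cys: 2 codons.
Val: 4 codons.
Trp: 1 codon.
Gly: 4 codons.
Cys: 2 codons.
Glu: 2 codons.
2 × 4 × 1 × 4 × 2 × 2 = 128.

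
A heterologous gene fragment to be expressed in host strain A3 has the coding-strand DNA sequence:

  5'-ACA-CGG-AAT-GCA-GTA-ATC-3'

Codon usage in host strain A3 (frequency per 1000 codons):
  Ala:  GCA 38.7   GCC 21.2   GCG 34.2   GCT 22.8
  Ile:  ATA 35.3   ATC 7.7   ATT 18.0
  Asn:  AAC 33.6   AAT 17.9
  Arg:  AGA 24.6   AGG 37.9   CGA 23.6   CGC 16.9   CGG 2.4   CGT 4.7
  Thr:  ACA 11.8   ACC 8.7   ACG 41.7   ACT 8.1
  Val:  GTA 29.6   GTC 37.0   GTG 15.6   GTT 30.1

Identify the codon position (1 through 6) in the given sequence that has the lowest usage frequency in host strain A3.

Codon 1 ACA (Thr): 11.8 per 1000.
Codon 2 CGG (Arg): 2.4 per 1000.
Codon 3 AAT (Asn): 17.9 per 1000.
Codon 4 GCA (Ala): 38.7 per 1000.
Codon 5 GTA (Val): 29.6 per 1000.
Codon 6 ATC (Ile): 7.7 per 1000.
Lowest frequency is 2.4 at codon 2.

2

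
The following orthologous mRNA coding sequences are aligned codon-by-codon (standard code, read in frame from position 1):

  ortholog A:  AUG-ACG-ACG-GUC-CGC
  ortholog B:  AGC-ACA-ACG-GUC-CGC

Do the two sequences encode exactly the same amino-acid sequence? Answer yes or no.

no

Codon 1: AUG Met / AGC Ser — nonsynonymous.
Codon 2: ACG Thr / ACA Thr — synonymous.
Codon 3: ACG Thr / ACG Thr — identical.
Codon 4: GUC Val / GUC Val — identical.
Codon 5: CGC Arg / CGC Arg — identical.
Nonsynonymous differences: 1 → different protein.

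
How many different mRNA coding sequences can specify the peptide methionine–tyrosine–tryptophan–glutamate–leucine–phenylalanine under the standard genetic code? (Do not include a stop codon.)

48

Met: 1 codon.
Tyr: 2 codons.
Trp: 1 codon.
Glu: 2 codons.
Leu: 6 codons.
Phe: 2 codons.
1 × 2 × 1 × 2 × 6 × 2 = 48.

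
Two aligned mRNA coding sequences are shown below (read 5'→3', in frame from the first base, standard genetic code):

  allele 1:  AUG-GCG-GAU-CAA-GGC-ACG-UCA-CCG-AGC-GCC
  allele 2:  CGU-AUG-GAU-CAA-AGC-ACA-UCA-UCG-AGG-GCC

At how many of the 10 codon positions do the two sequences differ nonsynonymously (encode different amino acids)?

5

Codon 1: AUG Met / CGU Arg — nonsynonymous.
Codon 2: GCG Ala / AUG Met — nonsynonymous.
Codon 3: GAU Asp / GAU Asp — identical.
Codon 4: CAA Gln / CAA Gln — identical.
Codon 5: GGC Gly / AGC Ser — nonsynonymous.
Codon 6: ACG Thr / ACA Thr — synonymous.
Codon 7: UCA Ser / UCA Ser — identical.
Codon 8: CCG Pro / UCG Ser — nonsynonymous.
Codon 9: AGC Ser / AGG Arg — nonsynonymous.
Codon 10: GCC Ala / GCC Ala — identical.
Nonsynonymous differences: 5.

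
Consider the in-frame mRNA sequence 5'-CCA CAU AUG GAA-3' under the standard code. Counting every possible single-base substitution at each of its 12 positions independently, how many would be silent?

Codon 1 (CCA, Pro): 3 synonymous substitutions.
Codon 2 (CAU, His): 1 synonymous substitution.
Codon 3 (AUG, Met): 0 synonymous substitutions.
Codon 4 (GAA, Glu): 1 synonymous substitution.
Total: 3 + 1 + 0 + 1 = 5.

5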